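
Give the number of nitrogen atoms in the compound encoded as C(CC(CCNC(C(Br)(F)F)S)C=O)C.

1

The symbol for nitrogen appears 1 time in the SMILES.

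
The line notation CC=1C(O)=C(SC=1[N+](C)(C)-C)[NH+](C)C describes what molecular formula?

[C10H20N2OS]2+

Heavy atoms from the SMILES: 10 C, 2 N, 1 O, 1 S.
Implicit hydrogens by atom environment:
  6 × C: 3 H each → 18
  4 × C (aromatic): no H
  1 × N (charge +1): 1 H
  1 × N (charge +1): no H
  1 × O: 1 H
  1 × S (aromatic): no H
  Total hydrogens = 20.
Net charge +2.
Molecular formula: [C10H20N2OS]2+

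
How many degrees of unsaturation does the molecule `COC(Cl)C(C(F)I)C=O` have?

Molecular formula from the SMILES: C5H7ClFIO2.
DoU = (2C + 2 + N − H − X)/2 = (2·5 + 2 + 0 − 7 − 3)/2 = 2/2 = 1.
(Structurally: 0 ring(s) + 1 π bond(s) = 1.)

1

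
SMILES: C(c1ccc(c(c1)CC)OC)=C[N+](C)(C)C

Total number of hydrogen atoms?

22

Hydrogens are implicit in SMILES; fill each atom to its normal valence:
  5 × C: 3 H each → 15
  3 × C (aromatic): 1 H each → 3
  3 × C (aromatic): no H
  2 × C: 1 H each → 2
  1 × C: 2 H
  1 × N (charge +1): no H
  1 × O: no H
  Total hydrogens = 22.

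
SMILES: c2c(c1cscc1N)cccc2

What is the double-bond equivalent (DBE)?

Molecular formula from the SMILES: C10H9NS.
DoU = (2C + 2 + N − H − X)/2 = (2·10 + 2 + 1 − 9 − 0)/2 = 14/2 = 7.
(Structurally: 2 ring(s) + 5 π bond(s) = 7.)

7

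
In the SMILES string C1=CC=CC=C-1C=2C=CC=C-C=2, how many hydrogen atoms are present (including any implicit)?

Hydrogens are implicit in SMILES; fill each atom to its normal valence:
  10 × C (aromatic): 1 H each → 10
  2 × C (aromatic): no H
  Total hydrogens = 10.

10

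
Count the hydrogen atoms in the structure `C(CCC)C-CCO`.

Hydrogens are implicit in SMILES; fill each atom to its normal valence:
  6 × C: 2 H each → 12
  1 × C: 3 H
  1 × O: 1 H
  Total hydrogens = 16.

16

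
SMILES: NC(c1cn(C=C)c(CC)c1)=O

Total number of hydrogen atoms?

Hydrogens are implicit in SMILES; fill each atom to its normal valence:
  2 × C: 2 H each → 4
  2 × C (aromatic): 1 H each → 2
  2 × C (aromatic): no H
  1 × C: 3 H
  1 × C: 1 H
  1 × C: no H
  1 × N: 2 H
  1 × N (aromatic): no H
  1 × O: no H
  Total hydrogens = 12.

12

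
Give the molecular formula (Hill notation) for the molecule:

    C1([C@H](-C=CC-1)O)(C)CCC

Heavy atoms from the SMILES: 9 C, 1 O.
Implicit hydrogens by atom environment:
  3 × C: 2 H each → 6
  3 × C: 1 H each → 3
  2 × C: 3 H each → 6
  1 × C: no H
  1 × O: 1 H
  Total hydrogens = 16.
Molecular formula: C9H16O

C9H16O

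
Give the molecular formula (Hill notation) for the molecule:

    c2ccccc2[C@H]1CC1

C9H10

Heavy atoms from the SMILES: 9 C.
Implicit hydrogens by atom environment:
  5 × C (aromatic): 1 H each → 5
  2 × C: 2 H each → 4
  1 × C: 1 H
  1 × C (aromatic): no H
  Total hydrogens = 10.
Molecular formula: C9H10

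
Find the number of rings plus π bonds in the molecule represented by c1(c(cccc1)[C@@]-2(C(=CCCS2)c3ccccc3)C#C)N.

Molecular formula from the SMILES: C19H17NS.
DoU = (2C + 2 + N − H − X)/2 = (2·19 + 2 + 1 − 17 − 0)/2 = 24/2 = 12.
(Structurally: 3 ring(s) + 9 π bond(s) = 12.)

12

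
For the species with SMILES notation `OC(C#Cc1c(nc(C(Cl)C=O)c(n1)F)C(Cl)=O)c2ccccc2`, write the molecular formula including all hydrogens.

Heavy atoms from the SMILES: 16 C, 2 Cl, 1 F, 2 N, 3 O.
Implicit hydrogens by atom environment:
  5 × C (aromatic): 1 H each → 5
  5 × C (aromatic): no H
  3 × C: 1 H each → 3
  3 × C: no H
  2 × Cl: no H
  2 × N (aromatic): no H
  2 × O: no H
  1 × F: no H
  1 × O: 1 H
  Total hydrogens = 9.
Molecular formula: C16H9Cl2FN2O3

C16H9Cl2FN2O3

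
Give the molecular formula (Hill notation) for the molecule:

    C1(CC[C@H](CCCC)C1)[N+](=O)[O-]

C9H17NO2

Heavy atoms from the SMILES: 9 C, 1 N, 2 O.
Implicit hydrogens by atom environment:
  6 × C: 2 H each → 12
  2 × C: 1 H each → 2
  1 × C: 3 H
  1 × N (charge +1): no H
  1 × O: no H
  1 × O (charge -1): no H
  Total hydrogens = 17.
Molecular formula: C9H17NO2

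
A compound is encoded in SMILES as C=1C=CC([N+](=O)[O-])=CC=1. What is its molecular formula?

C6H5NO2

Heavy atoms from the SMILES: 6 C, 1 N, 2 O.
Implicit hydrogens by atom environment:
  5 × C (aromatic): 1 H each → 5
  1 × C (aromatic): no H
  1 × N (charge +1): no H
  1 × O: no H
  1 × O (charge -1): no H
  Total hydrogens = 5.
Molecular formula: C6H5NO2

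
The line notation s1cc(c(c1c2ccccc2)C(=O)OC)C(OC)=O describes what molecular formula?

Heavy atoms from the SMILES: 14 C, 4 O, 1 S.
Implicit hydrogens by atom environment:
  6 × C (aromatic): 1 H each → 6
  4 × C (aromatic): no H
  4 × O: no H
  2 × C: 3 H each → 6
  2 × C: no H
  1 × S (aromatic): no H
  Total hydrogens = 12.
Molecular formula: C14H12O4S

C14H12O4S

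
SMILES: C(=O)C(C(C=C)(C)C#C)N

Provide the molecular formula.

Heavy atoms from the SMILES: 8 C, 1 N, 1 O.
Implicit hydrogens by atom environment:
  4 × C: 1 H each → 4
  2 × C: no H
  1 × C: 3 H
  1 × C: 2 H
  1 × N: 2 H
  1 × O: no H
  Total hydrogens = 11.
Molecular formula: C8H11NO

C8H11NO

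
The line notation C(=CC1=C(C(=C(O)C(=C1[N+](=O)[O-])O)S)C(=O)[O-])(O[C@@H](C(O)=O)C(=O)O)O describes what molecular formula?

Heavy atoms from the SMILES: 12 C, 1 N, 12 O, 1 S.
Implicit hydrogens by atom environment:
  6 × C (aromatic): no H
  5 × O: 1 H each → 5
  5 × O: no H
  4 × C: no H
  2 × C: 1 H each → 2
  2 × O (charge -1): no H
  1 × N (charge +1): no H
  1 × S: 1 H
  Total hydrogens = 8.
Net charge -1.
Molecular formula: C12H8NO12S-

C12H8NO12S-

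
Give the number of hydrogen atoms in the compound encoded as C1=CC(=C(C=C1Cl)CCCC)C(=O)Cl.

12

Hydrogens are implicit in SMILES; fill each atom to its normal valence:
  3 × C: 2 H each → 6
  3 × C (aromatic): 1 H each → 3
  3 × C (aromatic): no H
  2 × Cl: no H
  1 × C: 3 H
  1 × C: no H
  1 × O: no H
  Total hydrogens = 12.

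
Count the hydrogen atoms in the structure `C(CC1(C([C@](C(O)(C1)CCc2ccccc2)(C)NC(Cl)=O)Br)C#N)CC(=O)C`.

26

Hydrogens are implicit in SMILES; fill each atom to its normal valence:
  6 × C: 2 H each → 12
  6 × C: no H
  5 × C (aromatic): 1 H each → 5
  2 × C: 3 H each → 6
  2 × O: no H
  1 × Br: no H
  1 × C: 1 H
  1 × C (aromatic): no H
  1 × Cl: no H
  1 × N: 1 H
  1 × N: no H
  1 × O: 1 H
  Total hydrogens = 26.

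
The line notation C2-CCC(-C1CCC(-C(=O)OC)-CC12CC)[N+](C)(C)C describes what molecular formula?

Heavy atoms from the SMILES: 17 C, 1 N, 2 O.
Implicit hydrogens by atom environment:
  7 × C: 2 H each → 14
  5 × C: 3 H each → 15
  3 × C: 1 H each → 3
  2 × C: no H
  2 × O: no H
  1 × N (charge +1): no H
  Total hydrogens = 32.
Net charge +1.
Molecular formula: C17H32NO2+

C17H32NO2+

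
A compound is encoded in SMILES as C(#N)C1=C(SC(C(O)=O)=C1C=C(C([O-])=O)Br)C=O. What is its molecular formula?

C10H3BrNO5S-

Heavy atoms from the SMILES: 1 Br, 10 C, 1 N, 5 O, 1 S.
Implicit hydrogens by atom environment:
  4 × C (aromatic): no H
  4 × C: no H
  3 × O: no H
  2 × C: 1 H each → 2
  1 × Br: no H
  1 × N: no H
  1 × O: 1 H
  1 × O (charge -1): no H
  1 × S (aromatic): no H
  Total hydrogens = 3.
Net charge -1.
Molecular formula: C10H3BrNO5S-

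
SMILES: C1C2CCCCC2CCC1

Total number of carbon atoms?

The symbol for carbon appears 10 times in the SMILES.

10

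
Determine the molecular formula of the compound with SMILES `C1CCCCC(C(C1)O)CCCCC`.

C13H26O

Heavy atoms from the SMILES: 13 C, 1 O.
Implicit hydrogens by atom environment:
  10 × C: 2 H each → 20
  2 × C: 1 H each → 2
  1 × C: 3 H
  1 × O: 1 H
  Total hydrogens = 26.
Molecular formula: C13H26O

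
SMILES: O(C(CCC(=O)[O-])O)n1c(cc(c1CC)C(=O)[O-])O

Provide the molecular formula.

Heavy atoms from the SMILES: 11 C, 1 N, 7 O.
Implicit hydrogens by atom environment:
  3 × C: 2 H each → 6
  3 × C (aromatic): no H
  3 × O: no H
  2 × C: no H
  2 × O: 1 H each → 2
  2 × O (charge -1): no H
  1 × C: 3 H
  1 × C (aromatic): 1 H
  1 × C: 1 H
  1 × N (aromatic): no H
  Total hydrogens = 13.
Net charge -2.
Molecular formula: [C11H13NO7]2-

[C11H13NO7]2-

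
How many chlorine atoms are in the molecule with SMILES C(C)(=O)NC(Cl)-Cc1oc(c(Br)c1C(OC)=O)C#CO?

1

The symbol for chlorine appears 1 time in the SMILES.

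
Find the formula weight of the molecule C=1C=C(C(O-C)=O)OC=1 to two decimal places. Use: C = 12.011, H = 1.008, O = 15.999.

Molecular formula: C6H6O3.
M = 6×12.011 + 6×1.008 + 3×15.999 = 126.11 g/mol.

126.11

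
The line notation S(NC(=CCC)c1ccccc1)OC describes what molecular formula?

C11H15NOS

Heavy atoms from the SMILES: 11 C, 1 N, 1 O, 1 S.
Implicit hydrogens by atom environment:
  5 × C (aromatic): 1 H each → 5
  2 × C: 3 H each → 6
  1 × C: 2 H
  1 × C: 1 H
  1 × C: no H
  1 × C (aromatic): no H
  1 × N: 1 H
  1 × O: no H
  1 × S: no H
  Total hydrogens = 15.
Molecular formula: C11H15NOS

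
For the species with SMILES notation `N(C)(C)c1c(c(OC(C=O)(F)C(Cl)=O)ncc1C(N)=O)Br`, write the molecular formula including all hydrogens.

C11H10BrClFN3O4

Heavy atoms from the SMILES: 1 Br, 11 C, 1 Cl, 1 F, 3 N, 4 O.
Implicit hydrogens by atom environment:
  4 × C (aromatic): no H
  4 × O: no H
  3 × C: no H
  2 × C: 3 H each → 6
  1 × Br: no H
  1 × C (aromatic): 1 H
  1 × C: 1 H
  1 × Cl: no H
  1 × F: no H
  1 × N: 2 H
  1 × N (aromatic): no H
  1 × N: no H
  Total hydrogens = 10.
Molecular formula: C11H10BrClFN3O4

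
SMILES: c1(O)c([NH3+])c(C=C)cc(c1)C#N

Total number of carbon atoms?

The symbol for carbon appears 9 times in the SMILES. Lowercase c denotes aromatic carbon and counts toward C.

9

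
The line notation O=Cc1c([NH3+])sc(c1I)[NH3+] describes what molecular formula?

Heavy atoms from the SMILES: 5 C, 1 I, 2 N, 1 O, 1 S.
Implicit hydrogens by atom environment:
  4 × C (aromatic): no H
  2 × N (charge +1): 3 H each → 6
  1 × C: 1 H
  1 × I: no H
  1 × O: no H
  1 × S (aromatic): no H
  Total hydrogens = 7.
Net charge +2.
Molecular formula: [C5H7IN2OS]2+

[C5H7IN2OS]2+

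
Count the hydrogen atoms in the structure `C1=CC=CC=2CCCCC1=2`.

Hydrogens are implicit in SMILES; fill each atom to its normal valence:
  4 × C: 2 H each → 8
  4 × C (aromatic): 1 H each → 4
  2 × C (aromatic): no H
  Total hydrogens = 12.

12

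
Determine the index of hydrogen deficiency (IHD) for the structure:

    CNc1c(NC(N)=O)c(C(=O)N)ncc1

Molecular formula from the SMILES: C8H11N5O2.
DoU = (2C + 2 + N − H − X)/2 = (2·8 + 2 + 5 − 11 − 0)/2 = 12/2 = 6.
(Structurally: 1 ring(s) + 5 π bond(s) = 6.)

6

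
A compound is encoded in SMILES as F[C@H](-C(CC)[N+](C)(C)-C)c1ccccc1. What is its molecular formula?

Heavy atoms from the SMILES: 13 C, 1 F, 1 N.
Implicit hydrogens by atom environment:
  5 × C (aromatic): 1 H each → 5
  4 × C: 3 H each → 12
  2 × C: 1 H each → 2
  1 × C: 2 H
  1 × C (aromatic): no H
  1 × F: no H
  1 × N (charge +1): no H
  Total hydrogens = 21.
Net charge +1.
Molecular formula: C13H21FN+

C13H21FN+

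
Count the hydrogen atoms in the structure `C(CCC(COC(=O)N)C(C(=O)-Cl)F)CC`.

17

Hydrogens are implicit in SMILES; fill each atom to its normal valence:
  5 × C: 2 H each → 10
  3 × O: no H
  2 × C: 1 H each → 2
  2 × C: no H
  1 × C: 3 H
  1 × Cl: no H
  1 × F: no H
  1 × N: 2 H
  Total hydrogens = 17.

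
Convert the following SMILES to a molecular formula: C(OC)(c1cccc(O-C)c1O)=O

C9H10O4

Heavy atoms from the SMILES: 9 C, 4 O.
Implicit hydrogens by atom environment:
  3 × C (aromatic): 1 H each → 3
  3 × C (aromatic): no H
  3 × O: no H
  2 × C: 3 H each → 6
  1 × C: no H
  1 × O: 1 H
  Total hydrogens = 10.
Molecular formula: C9H10O4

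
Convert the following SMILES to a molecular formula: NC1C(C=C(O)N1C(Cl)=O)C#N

Heavy atoms from the SMILES: 6 C, 1 Cl, 3 N, 2 O.
Implicit hydrogens by atom environment:
  3 × C: 1 H each → 3
  3 × C: no H
  2 × N: no H
  1 × Cl: no H
  1 × N: 2 H
  1 × O: 1 H
  1 × O: no H
  Total hydrogens = 6.
Molecular formula: C6H6ClN3O2

C6H6ClN3O2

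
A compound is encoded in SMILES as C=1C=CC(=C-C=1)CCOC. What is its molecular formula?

C9H12O

Heavy atoms from the SMILES: 9 C, 1 O.
Implicit hydrogens by atom environment:
  5 × C (aromatic): 1 H each → 5
  2 × C: 2 H each → 4
  1 × C: 3 H
  1 × C (aromatic): no H
  1 × O: no H
  Total hydrogens = 12.
Molecular formula: C9H12O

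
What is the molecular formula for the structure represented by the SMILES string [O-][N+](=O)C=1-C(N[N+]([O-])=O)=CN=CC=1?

Heavy atoms from the SMILES: 5 C, 4 N, 4 O.
Implicit hydrogens by atom environment:
  3 × C (aromatic): 1 H each → 3
  2 × C (aromatic): no H
  2 × N (charge +1): no H
  2 × O: no H
  2 × O (charge -1): no H
  1 × N: 1 H
  1 × N (aromatic): no H
  Total hydrogens = 4.
Molecular formula: C5H4N4O4

C5H4N4O4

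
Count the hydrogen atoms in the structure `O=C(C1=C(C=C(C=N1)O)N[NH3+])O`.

8

Hydrogens are implicit in SMILES; fill each atom to its normal valence:
  3 × C (aromatic): no H
  2 × C (aromatic): 1 H each → 2
  2 × O: 1 H each → 2
  1 × C: no H
  1 × N (charge +1): 3 H
  1 × N: 1 H
  1 × N (aromatic): no H
  1 × O: no H
  Total hydrogens = 8.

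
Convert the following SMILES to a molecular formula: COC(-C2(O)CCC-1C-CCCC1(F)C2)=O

Heavy atoms from the SMILES: 12 C, 1 F, 3 O.
Implicit hydrogens by atom environment:
  7 × C: 2 H each → 14
  3 × C: no H
  2 × O: no H
  1 × C: 3 H
  1 × C: 1 H
  1 × F: no H
  1 × O: 1 H
  Total hydrogens = 19.
Molecular formula: C12H19FO3

C12H19FO3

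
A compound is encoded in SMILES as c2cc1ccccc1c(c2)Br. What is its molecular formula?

Heavy atoms from the SMILES: 1 Br, 10 C.
Implicit hydrogens by atom environment:
  7 × C (aromatic): 1 H each → 7
  3 × C (aromatic): no H
  1 × Br: no H
  Total hydrogens = 7.
Molecular formula: C10H7Br

C10H7Br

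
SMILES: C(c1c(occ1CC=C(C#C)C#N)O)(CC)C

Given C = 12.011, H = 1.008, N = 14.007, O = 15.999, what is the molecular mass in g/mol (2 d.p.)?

229.28

Molecular formula: C14H15NO2.
M = 14×12.011 + 15×1.008 + 1×14.007 + 2×15.999 = 229.28 g/mol.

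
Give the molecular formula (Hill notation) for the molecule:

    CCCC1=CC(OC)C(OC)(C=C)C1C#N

C13H19NO2

Heavy atoms from the SMILES: 13 C, 1 N, 2 O.
Implicit hydrogens by atom environment:
  4 × C: 1 H each → 4
  3 × C: 3 H each → 9
  3 × C: 2 H each → 6
  3 × C: no H
  2 × O: no H
  1 × N: no H
  Total hydrogens = 19.
Molecular formula: C13H19NO2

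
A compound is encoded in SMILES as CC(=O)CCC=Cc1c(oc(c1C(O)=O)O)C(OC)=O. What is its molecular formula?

C13H14O7

Heavy atoms from the SMILES: 13 C, 7 O.
Implicit hydrogens by atom environment:
  4 × C (aromatic): no H
  4 × O: no H
  3 × C: no H
  2 × C: 3 H each → 6
  2 × C: 2 H each → 4
  2 × C: 1 H each → 2
  2 × O: 1 H each → 2
  1 × O (aromatic): no H
  Total hydrogens = 14.
Molecular formula: C13H14O7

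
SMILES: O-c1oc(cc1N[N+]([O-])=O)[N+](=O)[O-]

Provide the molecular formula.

C4H3N3O6

Heavy atoms from the SMILES: 4 C, 3 N, 6 O.
Implicit hydrogens by atom environment:
  3 × C (aromatic): no H
  2 × N (charge +1): no H
  2 × O: no H
  2 × O (charge -1): no H
  1 × C (aromatic): 1 H
  1 × N: 1 H
  1 × O: 1 H
  1 × O (aromatic): no H
  Total hydrogens = 3.
Molecular formula: C4H3N3O6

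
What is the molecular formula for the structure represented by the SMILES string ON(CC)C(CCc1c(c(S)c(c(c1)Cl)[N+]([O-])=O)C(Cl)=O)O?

Heavy atoms from the SMILES: 12 C, 2 Cl, 2 N, 5 O, 1 S.
Implicit hydrogens by atom environment:
  5 × C (aromatic): no H
  3 × C: 2 H each → 6
  2 × Cl: no H
  2 × O: 1 H each → 2
  2 × O: no H
  1 × C: 3 H
  1 × C (aromatic): 1 H
  1 × C: 1 H
  1 × C: no H
  1 × N: no H
  1 × N (charge +1): no H
  1 × O (charge -1): no H
  1 × S: 1 H
  Total hydrogens = 14.
Molecular formula: C12H14Cl2N2O5S

C12H14Cl2N2O5S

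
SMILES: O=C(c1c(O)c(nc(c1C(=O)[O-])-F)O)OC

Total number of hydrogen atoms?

5

Hydrogens are implicit in SMILES; fill each atom to its normal valence:
  5 × C (aromatic): no H
  3 × O: no H
  2 × C: no H
  2 × O: 1 H each → 2
  1 × C: 3 H
  1 × F: no H
  1 × N (aromatic): no H
  1 × O (charge -1): no H
  Total hydrogens = 5.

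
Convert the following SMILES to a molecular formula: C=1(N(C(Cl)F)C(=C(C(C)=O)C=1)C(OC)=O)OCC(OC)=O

Heavy atoms from the SMILES: 12 C, 1 Cl, 1 F, 1 N, 6 O.
Implicit hydrogens by atom environment:
  6 × O: no H
  3 × C: 3 H each → 9
  3 × C (aromatic): no H
  3 × C: no H
  1 × C: 2 H
  1 × C (aromatic): 1 H
  1 × C: 1 H
  1 × Cl: no H
  1 × F: no H
  1 × N (aromatic): no H
  Total hydrogens = 13.
Molecular formula: C12H13ClFNO6

C12H13ClFNO6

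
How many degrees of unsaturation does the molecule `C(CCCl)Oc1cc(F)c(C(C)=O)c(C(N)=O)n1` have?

Molecular formula from the SMILES: C11H12ClFN2O3.
DoU = (2C + 2 + N − H − X)/2 = (2·11 + 2 + 2 − 12 − 2)/2 = 12/2 = 6.
(Structurally: 1 ring(s) + 5 π bond(s) = 6.)

6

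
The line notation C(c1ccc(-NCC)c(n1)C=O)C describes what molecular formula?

Heavy atoms from the SMILES: 10 C, 2 N, 1 O.
Implicit hydrogens by atom environment:
  3 × C (aromatic): no H
  2 × C: 3 H each → 6
  2 × C: 2 H each → 4
  2 × C (aromatic): 1 H each → 2
  1 × C: 1 H
  1 × N: 1 H
  1 × N (aromatic): no H
  1 × O: no H
  Total hydrogens = 14.
Molecular formula: C10H14N2O

C10H14N2O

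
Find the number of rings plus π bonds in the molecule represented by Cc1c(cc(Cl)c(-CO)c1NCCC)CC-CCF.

Molecular formula from the SMILES: C15H23ClFNO.
DoU = (2C + 2 + N − H − X)/2 = (2·15 + 2 + 1 − 23 − 2)/2 = 8/2 = 4.
(Structurally: 1 ring(s) + 3 π bond(s) = 4.)

4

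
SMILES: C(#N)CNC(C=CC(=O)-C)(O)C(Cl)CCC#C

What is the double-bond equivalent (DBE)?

Molecular formula from the SMILES: C12H15ClN2O2.
DoU = (2C + 2 + N − H − X)/2 = (2·12 + 2 + 2 − 15 − 1)/2 = 12/2 = 6.
(Structurally: 0 ring(s) + 6 π bond(s) = 6.)

6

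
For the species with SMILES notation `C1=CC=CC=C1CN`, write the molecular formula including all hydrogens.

C7H9N

Heavy atoms from the SMILES: 7 C, 1 N.
Implicit hydrogens by atom environment:
  5 × C (aromatic): 1 H each → 5
  1 × C: 2 H
  1 × C (aromatic): no H
  1 × N: 2 H
  Total hydrogens = 9.
Molecular formula: C7H9N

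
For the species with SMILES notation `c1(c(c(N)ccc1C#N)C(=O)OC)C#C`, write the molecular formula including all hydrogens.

Heavy atoms from the SMILES: 11 C, 2 N, 2 O.
Implicit hydrogens by atom environment:
  4 × C (aromatic): no H
  3 × C: no H
  2 × C (aromatic): 1 H each → 2
  2 × O: no H
  1 × C: 3 H
  1 × C: 1 H
  1 × N: 2 H
  1 × N: no H
  Total hydrogens = 8.
Molecular formula: C11H8N2O2

C11H8N2O2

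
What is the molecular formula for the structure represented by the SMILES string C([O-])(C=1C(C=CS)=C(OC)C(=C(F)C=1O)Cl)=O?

Heavy atoms from the SMILES: 10 C, 1 Cl, 1 F, 4 O, 1 S.
Implicit hydrogens by atom environment:
  6 × C (aromatic): no H
  2 × C: 1 H each → 2
  2 × O: no H
  1 × C: 3 H
  1 × C: no H
  1 × Cl: no H
  1 × F: no H
  1 × O: 1 H
  1 × O (charge -1): no H
  1 × S: 1 H
  Total hydrogens = 7.
Net charge -1.
Molecular formula: C10H7ClFO4S-

C10H7ClFO4S-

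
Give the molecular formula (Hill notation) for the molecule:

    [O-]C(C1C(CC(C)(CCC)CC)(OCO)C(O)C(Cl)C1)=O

C15H26ClO5-

Heavy atoms from the SMILES: 15 C, 1 Cl, 5 O.
Implicit hydrogens by atom environment:
  6 × C: 2 H each → 12
  3 × C: 3 H each → 9
  3 × C: 1 H each → 3
  3 × C: no H
  2 × O: 1 H each → 2
  2 × O: no H
  1 × Cl: no H
  1 × O (charge -1): no H
  Total hydrogens = 26.
Net charge -1.
Molecular formula: C15H26ClO5-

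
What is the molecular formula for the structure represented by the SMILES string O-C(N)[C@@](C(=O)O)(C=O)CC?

Heavy atoms from the SMILES: 6 C, 1 N, 4 O.
Implicit hydrogens by atom environment:
  2 × C: 1 H each → 2
  2 × C: no H
  2 × O: 1 H each → 2
  2 × O: no H
  1 × C: 3 H
  1 × C: 2 H
  1 × N: 2 H
  Total hydrogens = 11.
Molecular formula: C6H11NO4

C6H11NO4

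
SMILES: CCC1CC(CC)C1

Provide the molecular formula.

Heavy atoms from the SMILES: 8 C.
Implicit hydrogens by atom environment:
  4 × C: 2 H each → 8
  2 × C: 3 H each → 6
  2 × C: 1 H each → 2
  Total hydrogens = 16.
Molecular formula: C8H16

C8H16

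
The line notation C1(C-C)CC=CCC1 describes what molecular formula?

Heavy atoms from the SMILES: 8 C.
Implicit hydrogens by atom environment:
  4 × C: 2 H each → 8
  3 × C: 1 H each → 3
  1 × C: 3 H
  Total hydrogens = 14.
Molecular formula: C8H14

C8H14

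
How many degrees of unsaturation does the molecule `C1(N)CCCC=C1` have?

Molecular formula from the SMILES: C6H11N.
DoU = (2C + 2 + N − H − X)/2 = (2·6 + 2 + 1 − 11 − 0)/2 = 4/2 = 2.
(Structurally: 1 ring(s) + 1 π bond(s) = 2.)

2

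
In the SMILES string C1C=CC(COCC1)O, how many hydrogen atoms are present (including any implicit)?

12

Hydrogens are implicit in SMILES; fill each atom to its normal valence:
  4 × C: 2 H each → 8
  3 × C: 1 H each → 3
  1 × O: 1 H
  1 × O: no H
  Total hydrogens = 12.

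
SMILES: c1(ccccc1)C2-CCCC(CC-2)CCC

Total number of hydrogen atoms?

Hydrogens are implicit in SMILES; fill each atom to its normal valence:
  7 × C: 2 H each → 14
  5 × C (aromatic): 1 H each → 5
  2 × C: 1 H each → 2
  1 × C: 3 H
  1 × C (aromatic): no H
  Total hydrogens = 24.

24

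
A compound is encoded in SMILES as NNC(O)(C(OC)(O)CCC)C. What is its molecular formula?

Heavy atoms from the SMILES: 7 C, 2 N, 3 O.
Implicit hydrogens by atom environment:
  3 × C: 3 H each → 9
  2 × C: 2 H each → 4
  2 × C: no H
  2 × O: 1 H each → 2
  1 × N: 2 H
  1 × N: 1 H
  1 × O: no H
  Total hydrogens = 18.
Molecular formula: C7H18N2O3

C7H18N2O3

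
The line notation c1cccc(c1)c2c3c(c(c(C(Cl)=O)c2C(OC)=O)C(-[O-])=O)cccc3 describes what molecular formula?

Heavy atoms from the SMILES: 20 C, 1 Cl, 5 O.
Implicit hydrogens by atom environment:
  9 × C (aromatic): 1 H each → 9
  7 × C (aromatic): no H
  4 × O: no H
  3 × C: no H
  1 × C: 3 H
  1 × Cl: no H
  1 × O (charge -1): no H
  Total hydrogens = 12.
Net charge -1.
Molecular formula: C20H12ClO5-

C20H12ClO5-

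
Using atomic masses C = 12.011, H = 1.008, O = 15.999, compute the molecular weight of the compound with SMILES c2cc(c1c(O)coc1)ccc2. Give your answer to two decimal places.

Molecular formula: C10H8O2.
M = 10×12.011 + 8×1.008 + 2×15.999 = 160.17 g/mol.

160.17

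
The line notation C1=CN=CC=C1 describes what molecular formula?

Heavy atoms from the SMILES: 5 C, 1 N.
Implicit hydrogens by atom environment:
  5 × C (aromatic): 1 H each → 5
  1 × N (aromatic): no H
  Total hydrogens = 5.
Molecular formula: C5H5N

C5H5N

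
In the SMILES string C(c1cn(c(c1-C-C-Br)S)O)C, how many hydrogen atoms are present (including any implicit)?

12

Hydrogens are implicit in SMILES; fill each atom to its normal valence:
  3 × C: 2 H each → 6
  3 × C (aromatic): no H
  1 × Br: no H
  1 × C: 3 H
  1 × C (aromatic): 1 H
  1 × N (aromatic): no H
  1 × O: 1 H
  1 × S: 1 H
  Total hydrogens = 12.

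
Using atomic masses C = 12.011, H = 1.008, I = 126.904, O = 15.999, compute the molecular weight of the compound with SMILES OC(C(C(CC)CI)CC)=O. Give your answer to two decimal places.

Molecular formula: C8H15IO2.
M = 8×12.011 + 15×1.008 + 1×126.904 + 2×15.999 = 270.11 g/mol.

270.11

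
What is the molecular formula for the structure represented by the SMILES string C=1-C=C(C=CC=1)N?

C6H7N

Heavy atoms from the SMILES: 6 C, 1 N.
Implicit hydrogens by atom environment:
  5 × C (aromatic): 1 H each → 5
  1 × C (aromatic): no H
  1 × N: 2 H
  Total hydrogens = 7.
Molecular formula: C6H7N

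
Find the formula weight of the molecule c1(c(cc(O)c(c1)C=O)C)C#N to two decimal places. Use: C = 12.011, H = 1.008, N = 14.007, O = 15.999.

161.16

Molecular formula: C9H7NO2.
M = 9×12.011 + 7×1.008 + 1×14.007 + 2×15.999 = 161.16 g/mol.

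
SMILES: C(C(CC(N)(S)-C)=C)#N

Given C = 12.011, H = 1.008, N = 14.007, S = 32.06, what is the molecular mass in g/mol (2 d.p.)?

Molecular formula: C6H10N2S.
M = 6×12.011 + 10×1.008 + 2×14.007 + 1×32.06 = 142.22 g/mol.

142.22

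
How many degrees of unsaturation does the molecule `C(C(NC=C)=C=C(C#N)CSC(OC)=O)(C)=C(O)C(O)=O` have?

8

Molecular formula from the SMILES: C13H14N2O5S.
DoU = (2C + 2 + N − H − X)/2 = (2·13 + 2 + 2 − 14 − 0)/2 = 16/2 = 8.
(Structurally: 0 ring(s) + 8 π bond(s) = 8.)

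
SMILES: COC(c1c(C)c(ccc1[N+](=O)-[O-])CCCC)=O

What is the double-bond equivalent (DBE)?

Molecular formula from the SMILES: C13H17NO4.
DoU = (2C + 2 + N − H − X)/2 = (2·13 + 2 + 1 − 17 − 0)/2 = 12/2 = 6.
(Structurally: 1 ring(s) + 5 π bond(s) = 6.)

6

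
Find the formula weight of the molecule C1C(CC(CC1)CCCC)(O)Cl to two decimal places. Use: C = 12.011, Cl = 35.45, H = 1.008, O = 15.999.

190.71

Molecular formula: C10H19ClO.
M = 10×12.011 + 1×35.45 + 19×1.008 + 1×15.999 = 190.71 g/mol.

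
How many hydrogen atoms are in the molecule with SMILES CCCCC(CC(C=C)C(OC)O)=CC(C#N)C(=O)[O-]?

Hydrogens are implicit in SMILES; fill each atom to its normal valence:
  5 × C: 2 H each → 10
  5 × C: 1 H each → 5
  3 × C: no H
  2 × C: 3 H each → 6
  2 × O: no H
  1 × N: no H
  1 × O: 1 H
  1 × O (charge -1): no H
  Total hydrogens = 22.

22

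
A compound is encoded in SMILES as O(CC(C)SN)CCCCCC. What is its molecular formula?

C9H21NOS

Heavy atoms from the SMILES: 9 C, 1 N, 1 O, 1 S.
Implicit hydrogens by atom environment:
  6 × C: 2 H each → 12
  2 × C: 3 H each → 6
  1 × C: 1 H
  1 × N: 2 H
  1 × O: no H
  1 × S: no H
  Total hydrogens = 21.
Molecular formula: C9H21NOS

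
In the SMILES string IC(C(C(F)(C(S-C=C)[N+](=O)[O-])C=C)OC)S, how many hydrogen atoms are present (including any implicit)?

13

Hydrogens are implicit in SMILES; fill each atom to its normal valence:
  5 × C: 1 H each → 5
  2 × C: 2 H each → 4
  2 × O: no H
  1 × C: 3 H
  1 × C: no H
  1 × F: no H
  1 × I: no H
  1 × N (charge +1): no H
  1 × O (charge -1): no H
  1 × S: 1 H
  1 × S: no H
  Total hydrogens = 13.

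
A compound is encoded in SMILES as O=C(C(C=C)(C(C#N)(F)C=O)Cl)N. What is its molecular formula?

Heavy atoms from the SMILES: 7 C, 1 Cl, 1 F, 2 N, 2 O.
Implicit hydrogens by atom environment:
  4 × C: no H
  2 × C: 1 H each → 2
  2 × O: no H
  1 × C: 2 H
  1 × Cl: no H
  1 × F: no H
  1 × N: 2 H
  1 × N: no H
  Total hydrogens = 6.
Molecular formula: C7H6ClFN2O2

C7H6ClFN2O2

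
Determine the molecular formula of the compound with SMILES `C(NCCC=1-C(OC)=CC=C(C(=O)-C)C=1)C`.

C13H19NO2

Heavy atoms from the SMILES: 13 C, 1 N, 2 O.
Implicit hydrogens by atom environment:
  3 × C: 3 H each → 9
  3 × C: 2 H each → 6
  3 × C (aromatic): 1 H each → 3
  3 × C (aromatic): no H
  2 × O: no H
  1 × C: no H
  1 × N: 1 H
  Total hydrogens = 19.
Molecular formula: C13H19NO2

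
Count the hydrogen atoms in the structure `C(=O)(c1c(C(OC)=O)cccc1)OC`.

Hydrogens are implicit in SMILES; fill each atom to its normal valence:
  4 × C (aromatic): 1 H each → 4
  4 × O: no H
  2 × C: 3 H each → 6
  2 × C (aromatic): no H
  2 × C: no H
  Total hydrogens = 10.

10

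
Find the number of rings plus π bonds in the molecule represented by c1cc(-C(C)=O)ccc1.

Molecular formula from the SMILES: C8H8O.
DoU = (2C + 2 + N − H − X)/2 = (2·8 + 2 + 0 − 8 − 0)/2 = 10/2 = 5.
(Structurally: 1 ring(s) + 4 π bond(s) = 5.)

5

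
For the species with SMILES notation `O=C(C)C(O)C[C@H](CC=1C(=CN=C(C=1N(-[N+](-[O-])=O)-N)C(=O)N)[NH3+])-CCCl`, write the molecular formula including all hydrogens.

C14H22ClN6O5+

Heavy atoms from the SMILES: 14 C, 1 Cl, 6 N, 5 O.
Implicit hydrogens by atom environment:
  4 × C: 2 H each → 8
  4 × C (aromatic): no H
  3 × O: no H
  2 × C: 1 H each → 2
  2 × C: no H
  2 × N: 2 H each → 4
  1 × C: 3 H
  1 × C (aromatic): 1 H
  1 × Cl: no H
  1 × N (charge +1): 3 H
  1 × N (aromatic): no H
  1 × N: no H
  1 × N (charge +1): no H
  1 × O: 1 H
  1 × O (charge -1): no H
  Total hydrogens = 22.
Net charge +1.
Molecular formula: C14H22ClN6O5+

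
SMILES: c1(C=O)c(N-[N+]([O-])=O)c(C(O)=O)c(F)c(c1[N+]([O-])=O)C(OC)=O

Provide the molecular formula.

C10H6FN3O9

Heavy atoms from the SMILES: 10 C, 1 F, 3 N, 9 O.
Implicit hydrogens by atom environment:
  6 × C (aromatic): no H
  6 × O: no H
  2 × C: no H
  2 × N (charge +1): no H
  2 × O (charge -1): no H
  1 × C: 3 H
  1 × C: 1 H
  1 × F: no H
  1 × N: 1 H
  1 × O: 1 H
  Total hydrogens = 6.
Molecular formula: C10H6FN3O9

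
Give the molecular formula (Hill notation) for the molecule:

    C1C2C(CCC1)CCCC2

Heavy atoms from the SMILES: 10 C.
Implicit hydrogens by atom environment:
  8 × C: 2 H each → 16
  2 × C: 1 H each → 2
  Total hydrogens = 18.
Molecular formula: C10H18

C10H18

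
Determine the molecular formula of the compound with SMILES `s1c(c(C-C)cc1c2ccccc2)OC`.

Heavy atoms from the SMILES: 13 C, 1 O, 1 S.
Implicit hydrogens by atom environment:
  6 × C (aromatic): 1 H each → 6
  4 × C (aromatic): no H
  2 × C: 3 H each → 6
  1 × C: 2 H
  1 × O: no H
  1 × S (aromatic): no H
  Total hydrogens = 14.
Molecular formula: C13H14OS

C13H14OS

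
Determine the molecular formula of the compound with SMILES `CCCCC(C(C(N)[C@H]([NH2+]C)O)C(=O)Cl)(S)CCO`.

C12H26ClN2O3S+

Heavy atoms from the SMILES: 12 C, 1 Cl, 2 N, 3 O, 1 S.
Implicit hydrogens by atom environment:
  5 × C: 2 H each → 10
  3 × C: 1 H each → 3
  2 × C: 3 H each → 6
  2 × C: no H
  2 × O: 1 H each → 2
  1 × Cl: no H
  1 × N (charge +1): 2 H
  1 × N: 2 H
  1 × O: no H
  1 × S: 1 H
  Total hydrogens = 26.
Net charge +1.
Molecular formula: C12H26ClN2O3S+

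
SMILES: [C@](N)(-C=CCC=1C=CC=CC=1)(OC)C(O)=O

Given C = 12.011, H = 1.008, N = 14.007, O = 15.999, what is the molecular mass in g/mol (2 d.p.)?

Molecular formula: C12H15NO3.
M = 12×12.011 + 15×1.008 + 1×14.007 + 3×15.999 = 221.26 g/mol.

221.26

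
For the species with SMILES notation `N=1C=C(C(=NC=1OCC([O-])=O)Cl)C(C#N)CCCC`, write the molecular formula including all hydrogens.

C12H13ClN3O3-

Heavy atoms from the SMILES: 12 C, 1 Cl, 3 N, 3 O.
Implicit hydrogens by atom environment:
  4 × C: 2 H each → 8
  3 × C (aromatic): no H
  2 × C: no H
  2 × N (aromatic): no H
  2 × O: no H
  1 × C: 3 H
  1 × C (aromatic): 1 H
  1 × C: 1 H
  1 × Cl: no H
  1 × N: no H
  1 × O (charge -1): no H
  Total hydrogens = 13.
Net charge -1.
Molecular formula: C12H13ClN3O3-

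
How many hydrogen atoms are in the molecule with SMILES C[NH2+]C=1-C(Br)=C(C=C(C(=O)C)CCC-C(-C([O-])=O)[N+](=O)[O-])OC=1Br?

Hydrogens are implicit in SMILES; fill each atom to its normal valence:
  4 × C (aromatic): no H
  3 × C: 2 H each → 6
  3 × C: no H
  3 × O: no H
  2 × Br: no H
  2 × C: 3 H each → 6
  2 × C: 1 H each → 2
  2 × O (charge -1): no H
  1 × N (charge +1): 2 H
  1 × N (charge +1): no H
  1 × O (aromatic): no H
  Total hydrogens = 16.

16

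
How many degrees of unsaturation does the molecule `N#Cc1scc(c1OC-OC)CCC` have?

Molecular formula from the SMILES: C10H13NO2S.
DoU = (2C + 2 + N − H − X)/2 = (2·10 + 2 + 1 − 13 − 0)/2 = 10/2 = 5.
(Structurally: 1 ring(s) + 4 π bond(s) = 5.)

5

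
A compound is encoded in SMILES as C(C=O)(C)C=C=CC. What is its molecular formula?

Heavy atoms from the SMILES: 7 C, 1 O.
Implicit hydrogens by atom environment:
  4 × C: 1 H each → 4
  2 × C: 3 H each → 6
  1 × C: no H
  1 × O: no H
  Total hydrogens = 10.
Molecular formula: C7H10O

C7H10O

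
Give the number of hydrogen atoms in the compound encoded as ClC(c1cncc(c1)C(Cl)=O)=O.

Hydrogens are implicit in SMILES; fill each atom to its normal valence:
  3 × C (aromatic): 1 H each → 3
  2 × C (aromatic): no H
  2 × C: no H
  2 × Cl: no H
  2 × O: no H
  1 × N (aromatic): no H
  Total hydrogens = 3.

3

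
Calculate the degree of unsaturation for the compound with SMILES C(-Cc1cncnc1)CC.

4

Molecular formula from the SMILES: C8H12N2.
DoU = (2C + 2 + N − H − X)/2 = (2·8 + 2 + 2 − 12 − 0)/2 = 8/2 = 4.
(Structurally: 1 ring(s) + 3 π bond(s) = 4.)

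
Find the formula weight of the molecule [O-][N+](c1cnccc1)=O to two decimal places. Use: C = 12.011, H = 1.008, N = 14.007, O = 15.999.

124.10

Molecular formula: C5H4N2O2.
M = 5×12.011 + 4×1.008 + 2×14.007 + 2×15.999 = 124.10 g/mol.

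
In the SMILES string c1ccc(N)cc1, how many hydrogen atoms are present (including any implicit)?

7

Hydrogens are implicit in SMILES; fill each atom to its normal valence:
  5 × C (aromatic): 1 H each → 5
  1 × C (aromatic): no H
  1 × N: 2 H
  Total hydrogens = 7.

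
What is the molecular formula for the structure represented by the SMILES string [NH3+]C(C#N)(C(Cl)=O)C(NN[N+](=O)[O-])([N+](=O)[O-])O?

C4H6ClN6O6+

Heavy atoms from the SMILES: 4 C, 1 Cl, 6 N, 6 O.
Implicit hydrogens by atom environment:
  4 × C: no H
  3 × O: no H
  2 × N: 1 H each → 2
  2 × N (charge +1): no H
  2 × O (charge -1): no H
  1 × Cl: no H
  1 × N (charge +1): 3 H
  1 × N: no H
  1 × O: 1 H
  Total hydrogens = 6.
Net charge +1.
Molecular formula: C4H6ClN6O6+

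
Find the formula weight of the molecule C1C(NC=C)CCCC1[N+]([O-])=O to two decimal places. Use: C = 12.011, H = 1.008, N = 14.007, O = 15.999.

Molecular formula: C8H14N2O2.
M = 8×12.011 + 14×1.008 + 2×14.007 + 2×15.999 = 170.21 g/mol.

170.21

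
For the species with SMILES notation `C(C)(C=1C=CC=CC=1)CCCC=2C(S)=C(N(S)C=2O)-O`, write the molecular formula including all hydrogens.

Heavy atoms from the SMILES: 15 C, 1 N, 2 O, 2 S.
Implicit hydrogens by atom environment:
  5 × C (aromatic): 1 H each → 5
  5 × C (aromatic): no H
  3 × C: 2 H each → 6
  2 × O: 1 H each → 2
  2 × S: 1 H each → 2
  1 × C: 3 H
  1 × C: 1 H
  1 × N (aromatic): no H
  Total hydrogens = 19.
Molecular formula: C15H19NO2S2

C15H19NO2S2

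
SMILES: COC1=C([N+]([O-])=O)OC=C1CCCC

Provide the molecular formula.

Heavy atoms from the SMILES: 9 C, 1 N, 4 O.
Implicit hydrogens by atom environment:
  3 × C: 2 H each → 6
  3 × C (aromatic): no H
  2 × C: 3 H each → 6
  2 × O: no H
  1 × C (aromatic): 1 H
  1 × N (charge +1): no H
  1 × O (aromatic): no H
  1 × O (charge -1): no H
  Total hydrogens = 13.
Molecular formula: C9H13NO4

C9H13NO4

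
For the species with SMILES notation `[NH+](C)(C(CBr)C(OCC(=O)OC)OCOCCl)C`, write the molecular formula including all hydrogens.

C10H20BrClNO5+

Heavy atoms from the SMILES: 1 Br, 10 C, 1 Cl, 1 N, 5 O.
Implicit hydrogens by atom environment:
  5 × O: no H
  4 × C: 2 H each → 8
  3 × C: 3 H each → 9
  2 × C: 1 H each → 2
  1 × Br: no H
  1 × C: no H
  1 × Cl: no H
  1 × N (charge +1): 1 H
  Total hydrogens = 20.
Net charge +1.
Molecular formula: C10H20BrClNO5+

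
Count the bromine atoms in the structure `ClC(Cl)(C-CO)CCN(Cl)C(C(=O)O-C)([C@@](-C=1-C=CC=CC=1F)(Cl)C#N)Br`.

The symbol for bromine appears 1 time in the SMILES.

1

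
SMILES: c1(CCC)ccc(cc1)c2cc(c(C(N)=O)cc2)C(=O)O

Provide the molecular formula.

Heavy atoms from the SMILES: 17 C, 1 N, 3 O.
Implicit hydrogens by atom environment:
  7 × C (aromatic): 1 H each → 7
  5 × C (aromatic): no H
  2 × C: 2 H each → 4
  2 × C: no H
  2 × O: no H
  1 × C: 3 H
  1 × N: 2 H
  1 × O: 1 H
  Total hydrogens = 17.
Molecular formula: C17H17NO3

C17H17NO3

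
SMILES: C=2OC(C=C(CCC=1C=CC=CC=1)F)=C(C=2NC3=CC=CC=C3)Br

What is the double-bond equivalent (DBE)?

12

Molecular formula from the SMILES: C20H17BrFNO.
DoU = (2C + 2 + N − H − X)/2 = (2·20 + 2 + 1 − 17 − 2)/2 = 24/2 = 12.
(Structurally: 3 ring(s) + 9 π bond(s) = 12.)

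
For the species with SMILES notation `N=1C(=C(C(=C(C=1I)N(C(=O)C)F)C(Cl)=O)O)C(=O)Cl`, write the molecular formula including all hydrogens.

C9H4Cl2FIN2O4

Heavy atoms from the SMILES: 9 C, 2 Cl, 1 F, 1 I, 2 N, 4 O.
Implicit hydrogens by atom environment:
  5 × C (aromatic): no H
  3 × C: no H
  3 × O: no H
  2 × Cl: no H
  1 × C: 3 H
  1 × F: no H
  1 × I: no H
  1 × N (aromatic): no H
  1 × N: no H
  1 × O: 1 H
  Total hydrogens = 4.
Molecular formula: C9H4Cl2FIN2O4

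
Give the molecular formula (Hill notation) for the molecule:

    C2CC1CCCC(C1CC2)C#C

Heavy atoms from the SMILES: 12 C.
Implicit hydrogens by atom environment:
  7 × C: 2 H each → 14
  4 × C: 1 H each → 4
  1 × C: no H
  Total hydrogens = 18.
Molecular formula: C12H18

C12H18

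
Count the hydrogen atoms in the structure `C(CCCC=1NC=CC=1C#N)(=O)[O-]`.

Hydrogens are implicit in SMILES; fill each atom to its normal valence:
  3 × C: 2 H each → 6
  2 × C (aromatic): 1 H each → 2
  2 × C (aromatic): no H
  2 × C: no H
  1 × N (aromatic): 1 H
  1 × N: no H
  1 × O: no H
  1 × O (charge -1): no H
  Total hydrogens = 9.

9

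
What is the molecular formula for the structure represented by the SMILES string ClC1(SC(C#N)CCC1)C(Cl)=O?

C7H7Cl2NOS

Heavy atoms from the SMILES: 7 C, 2 Cl, 1 N, 1 O, 1 S.
Implicit hydrogens by atom environment:
  3 × C: 2 H each → 6
  3 × C: no H
  2 × Cl: no H
  1 × C: 1 H
  1 × N: no H
  1 × O: no H
  1 × S: no H
  Total hydrogens = 7.
Molecular formula: C7H7Cl2NOS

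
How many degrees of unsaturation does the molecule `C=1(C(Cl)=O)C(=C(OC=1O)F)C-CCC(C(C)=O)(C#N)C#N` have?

9

Molecular formula from the SMILES: C13H10ClFN2O4.
DoU = (2C + 2 + N − H − X)/2 = (2·13 + 2 + 2 − 10 − 2)/2 = 18/2 = 9.
(Structurally: 1 ring(s) + 8 π bond(s) = 9.)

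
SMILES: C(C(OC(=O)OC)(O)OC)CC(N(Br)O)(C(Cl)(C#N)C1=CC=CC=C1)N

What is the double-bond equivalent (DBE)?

7

Molecular formula from the SMILES: C15H19BrClN3O6.
DoU = (2C + 2 + N − H − X)/2 = (2·15 + 2 + 3 − 19 − 2)/2 = 14/2 = 7.
(Structurally: 1 ring(s) + 6 π bond(s) = 7.)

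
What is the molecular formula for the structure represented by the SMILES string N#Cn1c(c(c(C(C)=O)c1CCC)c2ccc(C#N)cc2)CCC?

C20H21N3O

Heavy atoms from the SMILES: 20 C, 3 N, 1 O.
Implicit hydrogens by atom environment:
  6 × C (aromatic): no H
  4 × C: 2 H each → 8
  4 × C (aromatic): 1 H each → 4
  3 × C: 3 H each → 9
  3 × C: no H
  2 × N: no H
  1 × N (aromatic): no H
  1 × O: no H
  Total hydrogens = 21.
Molecular formula: C20H21N3O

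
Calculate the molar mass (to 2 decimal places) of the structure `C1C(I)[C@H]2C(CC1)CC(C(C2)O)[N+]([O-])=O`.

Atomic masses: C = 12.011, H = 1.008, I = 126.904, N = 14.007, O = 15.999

325.15

Molecular formula: C10H16INO3.
M = 10×12.011 + 16×1.008 + 1×126.904 + 1×14.007 + 3×15.999 = 325.15 g/mol.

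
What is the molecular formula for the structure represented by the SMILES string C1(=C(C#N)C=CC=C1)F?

Heavy atoms from the SMILES: 7 C, 1 F, 1 N.
Implicit hydrogens by atom environment:
  4 × C (aromatic): 1 H each → 4
  2 × C (aromatic): no H
  1 × C: no H
  1 × F: no H
  1 × N: no H
  Total hydrogens = 4.
Molecular formula: C7H4FN

C7H4FN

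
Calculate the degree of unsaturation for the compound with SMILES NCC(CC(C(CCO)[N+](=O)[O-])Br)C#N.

3

Molecular formula from the SMILES: C8H14BrN3O3.
DoU = (2C + 2 + N − H − X)/2 = (2·8 + 2 + 3 − 14 − 1)/2 = 6/2 = 3.
(Structurally: 0 ring(s) + 3 π bond(s) = 3.)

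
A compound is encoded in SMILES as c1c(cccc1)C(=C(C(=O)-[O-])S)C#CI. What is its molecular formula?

Heavy atoms from the SMILES: 11 C, 1 I, 2 O, 1 S.
Implicit hydrogens by atom environment:
  5 × C (aromatic): 1 H each → 5
  5 × C: no H
  1 × C (aromatic): no H
  1 × I: no H
  1 × O: no H
  1 × O (charge -1): no H
  1 × S: 1 H
  Total hydrogens = 6.
Net charge -1.
Molecular formula: C11H6IO2S-

C11H6IO2S-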